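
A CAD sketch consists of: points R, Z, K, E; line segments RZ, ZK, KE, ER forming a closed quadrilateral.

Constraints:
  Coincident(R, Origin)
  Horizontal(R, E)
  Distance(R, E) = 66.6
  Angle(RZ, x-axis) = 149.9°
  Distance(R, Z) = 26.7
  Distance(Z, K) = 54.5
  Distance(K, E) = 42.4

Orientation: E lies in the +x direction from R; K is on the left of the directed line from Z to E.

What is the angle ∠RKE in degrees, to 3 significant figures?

112°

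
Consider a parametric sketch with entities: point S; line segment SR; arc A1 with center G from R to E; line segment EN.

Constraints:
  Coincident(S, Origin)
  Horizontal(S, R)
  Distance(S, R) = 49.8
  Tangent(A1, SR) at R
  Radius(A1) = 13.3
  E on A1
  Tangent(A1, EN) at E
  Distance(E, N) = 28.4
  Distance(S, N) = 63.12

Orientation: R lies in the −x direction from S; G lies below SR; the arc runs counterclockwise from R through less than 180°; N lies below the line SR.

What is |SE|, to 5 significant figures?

64.267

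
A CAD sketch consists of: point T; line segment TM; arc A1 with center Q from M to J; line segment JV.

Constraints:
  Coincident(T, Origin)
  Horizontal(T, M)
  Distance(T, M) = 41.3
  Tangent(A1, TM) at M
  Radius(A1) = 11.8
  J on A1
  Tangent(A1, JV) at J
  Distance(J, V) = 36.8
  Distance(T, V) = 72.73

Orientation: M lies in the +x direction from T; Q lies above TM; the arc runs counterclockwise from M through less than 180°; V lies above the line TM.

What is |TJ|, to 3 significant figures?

54.3

T is at the origin; T and M share the same y with |TM| = 41.3 and M on the +x side, so M = (41.3, 0.00). The tangent condition forces QM to be normal to TM, so Q = M + (0, 11.8) = (41.3, 11.8). Since QJ ⟂ JV (tangency), |QV| = √(11.8² + 36.8²) = 38.6 regardless of where J sits on A1. So V lies on both circle(T, 72.73) and circle(Q, 38.6); the above-TM intersection is V = (54.6, 48.1). J is the foot of the tangent from V: J = (53.1, 11.3).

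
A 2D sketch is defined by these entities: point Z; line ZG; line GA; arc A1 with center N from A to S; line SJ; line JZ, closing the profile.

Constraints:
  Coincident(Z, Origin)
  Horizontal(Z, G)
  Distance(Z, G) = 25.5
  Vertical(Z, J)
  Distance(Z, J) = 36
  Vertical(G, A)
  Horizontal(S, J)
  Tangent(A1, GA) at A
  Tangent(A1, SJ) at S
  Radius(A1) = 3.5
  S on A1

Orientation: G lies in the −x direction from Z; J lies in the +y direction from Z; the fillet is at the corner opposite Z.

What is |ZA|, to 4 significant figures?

41.31

The virtual corner opposite Z is at (-25.50, 36.00). Tangency of A1 to GA means the radius NA is perpendicular to GA and the tangent condition forces NS to be normal to SJ, with radius 3.5, so the center N sits 3.5 in from both sides at N = (-22.00, 32.50). That places the tangent points at A = (-25.50, 32.50) on GA and S = (-22.00, 36.00) on SJ. Then |ZA| = |A − Z| = 41.31.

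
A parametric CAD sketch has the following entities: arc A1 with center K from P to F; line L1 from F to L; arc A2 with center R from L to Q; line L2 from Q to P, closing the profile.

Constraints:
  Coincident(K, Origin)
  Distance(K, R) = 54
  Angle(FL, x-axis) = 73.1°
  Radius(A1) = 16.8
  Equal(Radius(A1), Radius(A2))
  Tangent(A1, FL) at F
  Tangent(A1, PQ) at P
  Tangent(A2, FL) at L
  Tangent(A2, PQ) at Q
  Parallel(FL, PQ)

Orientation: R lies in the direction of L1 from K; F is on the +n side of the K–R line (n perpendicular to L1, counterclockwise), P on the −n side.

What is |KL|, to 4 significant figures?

56.55

Tangency of A1 to both parallel lines with radius 16.8 puts F and P at K ± 16.8·n: F = (-16.07, 4.884), P = (16.07, -4.884). Equal radii place L and Q the same way about R: L = R + 16.8·n = (-0.3765, 56.55), Q = R − 16.8·n = (31.77, 46.78). Then |KL| = |L − K| = 56.55.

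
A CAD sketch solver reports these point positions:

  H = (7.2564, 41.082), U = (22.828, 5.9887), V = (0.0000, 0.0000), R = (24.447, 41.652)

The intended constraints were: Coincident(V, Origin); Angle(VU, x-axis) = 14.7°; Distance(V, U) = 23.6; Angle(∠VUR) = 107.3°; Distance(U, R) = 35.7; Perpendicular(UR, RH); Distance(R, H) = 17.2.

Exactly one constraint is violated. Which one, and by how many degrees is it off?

Perpendicular(UR, RH) — off by 4.50°.

V = (0.00, 0.00) ✓; VU at 14.70° ✓; |VU| = 23.60 ✓; ∠VUR = 107.3° ✓; |UR| = 35.70 ✓; ∠(UR, RH) = 94.50° ✗; |RH| = 17.20 ✓.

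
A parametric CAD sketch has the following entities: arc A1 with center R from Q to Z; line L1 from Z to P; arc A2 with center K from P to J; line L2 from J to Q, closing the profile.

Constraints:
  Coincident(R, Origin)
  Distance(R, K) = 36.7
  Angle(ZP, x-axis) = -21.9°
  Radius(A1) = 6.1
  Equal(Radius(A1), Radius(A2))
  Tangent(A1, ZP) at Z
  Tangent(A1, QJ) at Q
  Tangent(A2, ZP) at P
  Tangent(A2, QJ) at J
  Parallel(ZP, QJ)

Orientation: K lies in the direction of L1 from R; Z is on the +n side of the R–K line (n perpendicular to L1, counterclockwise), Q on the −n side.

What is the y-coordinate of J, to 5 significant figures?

-19.348

Tangency of A1 to both parallel lines with radius 6.1 puts Z and Q at R ± 6.1·n: Z = (2.2752, 5.6598), Q = (-2.2752, -5.6598). Equal radii place P and J the same way about K: P = K + 6.1·n = (36.327, -8.0289), J = K − 6.1·n = (31.776, -19.348). So J.y = -19.348.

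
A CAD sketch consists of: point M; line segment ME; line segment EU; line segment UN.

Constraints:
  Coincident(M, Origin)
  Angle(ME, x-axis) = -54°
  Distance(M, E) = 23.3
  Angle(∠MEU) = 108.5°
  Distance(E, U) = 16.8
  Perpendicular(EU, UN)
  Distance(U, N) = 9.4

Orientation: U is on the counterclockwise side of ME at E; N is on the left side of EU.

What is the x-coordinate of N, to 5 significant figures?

26.891

M is at the origin; ME runs at -54.0° with length 23.3, so E = 23.3·(cos -54.0°, sin -54.0°) = (13.695, -18.850). ∠MEU = 108.5°, so EU runs at -54.0° + (180° − 108.5°) = 17.500° from the x-axis; with |EU| = 16.8, U = E + 16.8·(cos 17.500°, sin 17.500°) = (29.718, -13.798). EU is perpendicular to UN; with |UN| = 9.4 on the left of EU, N = U + 9.4·(-0.30071, 0.95372) = (26.891, -4.8333). So N.x = 26.891.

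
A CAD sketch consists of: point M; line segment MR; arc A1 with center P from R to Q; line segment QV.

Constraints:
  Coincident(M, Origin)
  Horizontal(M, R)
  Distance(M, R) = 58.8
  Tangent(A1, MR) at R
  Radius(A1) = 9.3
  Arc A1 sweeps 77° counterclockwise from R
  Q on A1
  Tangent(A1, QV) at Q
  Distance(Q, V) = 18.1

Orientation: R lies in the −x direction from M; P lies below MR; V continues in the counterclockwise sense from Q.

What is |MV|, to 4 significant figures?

76.10

M is at the origin; M and R share the same y with |MR| = 58.8 and R on the −x side, so R = (-58.80, 0.000). Tangency of A1 to MR means the radius PR is perpendicular to MR, so P = R + (0, -9.3) = (-58.80, -9.300). On A1, R sits at bearing 90° from P; a 77° counterclockwise sweep puts Q at bearing 167°, so Q = P + 9.3·(cos 167°, sin 167°) = (-67.86, -7.208). Since A1 is tangent to QV there, PQ ⟂ QV, so QV runs along (−sin 167°, cos 167°); with |QV| = 18.1, V = (-71.93, -24.84). Then |MV| = |V − M| = 76.10.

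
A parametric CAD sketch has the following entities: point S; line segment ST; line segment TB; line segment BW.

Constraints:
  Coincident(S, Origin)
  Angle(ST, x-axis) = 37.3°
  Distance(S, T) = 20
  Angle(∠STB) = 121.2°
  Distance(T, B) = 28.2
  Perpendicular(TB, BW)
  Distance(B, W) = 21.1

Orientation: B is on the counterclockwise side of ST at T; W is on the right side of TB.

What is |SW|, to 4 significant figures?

54.28

∠STB = 121.2°, so TB runs at 37.3° + (180° − 121.2°) = 96.10° from the x-axis; with |TB| = 28.2, B = T + 28.2·(cos 96.10°, sin 96.10°) = (12.91, 40.16). TB ⟂ BW; with |BW| = 21.1 on the right of TB, W = B + 21.1·(0.9943, 0.1063) = (33.89, 42.40). Then |SW| = |W − S| = 54.28.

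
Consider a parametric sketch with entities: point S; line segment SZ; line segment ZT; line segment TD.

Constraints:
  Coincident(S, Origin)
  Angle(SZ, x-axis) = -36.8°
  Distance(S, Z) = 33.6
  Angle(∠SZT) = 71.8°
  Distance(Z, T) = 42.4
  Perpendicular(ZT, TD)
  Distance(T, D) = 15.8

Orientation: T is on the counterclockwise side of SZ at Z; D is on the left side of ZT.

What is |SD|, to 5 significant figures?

35.746

S is at the origin; SZ runs at -36.8° with length 33.6, so Z = 33.6·(cos -36.8°, sin -36.8°) = (26.905, -20.127). ∠SZT = 71.8°, so ZT runs at -36.8° + (180° − 71.8°) = 71.400° from the x-axis; with |ZT| = 42.4, T = Z + 42.4·(cos 71.400°, sin 71.400°) = (40.428, 20.058). The perpendicularity gives TD at right angles to ZT; with |TD| = 15.8 on the left of ZT, D = T + 15.8·(-0.94777, 0.31896) = (25.454, 25.098). Then |SD| = |D − S| = 35.746.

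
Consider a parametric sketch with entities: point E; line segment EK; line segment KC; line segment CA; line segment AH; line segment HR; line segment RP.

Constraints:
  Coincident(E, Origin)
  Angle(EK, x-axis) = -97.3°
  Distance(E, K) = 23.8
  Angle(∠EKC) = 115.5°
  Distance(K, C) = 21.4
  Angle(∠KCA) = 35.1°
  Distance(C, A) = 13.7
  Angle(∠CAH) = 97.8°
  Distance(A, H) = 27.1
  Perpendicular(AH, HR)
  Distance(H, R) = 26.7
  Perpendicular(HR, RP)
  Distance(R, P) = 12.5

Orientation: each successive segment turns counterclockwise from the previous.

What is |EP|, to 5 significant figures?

52.034

AH is perpendicular to HR, so HR runs at -75.700°; with |HR| = 26.7, R = (-9.8557, -55.073). The perpendicularity gives RP at right angles to HR, so RP runs at 14.300°; with |RP| = 12.5, P = (2.2570, -51.985). Then |EP| = |P − E| = 52.034.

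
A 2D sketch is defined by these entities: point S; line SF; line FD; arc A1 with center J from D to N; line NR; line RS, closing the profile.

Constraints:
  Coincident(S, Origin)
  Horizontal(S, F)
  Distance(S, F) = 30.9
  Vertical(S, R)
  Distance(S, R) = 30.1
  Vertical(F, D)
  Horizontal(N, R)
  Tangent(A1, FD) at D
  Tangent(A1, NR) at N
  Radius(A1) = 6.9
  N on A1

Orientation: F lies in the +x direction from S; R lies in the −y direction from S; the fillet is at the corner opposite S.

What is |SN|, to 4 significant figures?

38.50

The virtual corner opposite S is at (30.90, -30.10). Since A1 is tangent to FD there, JD ⟂ FD and A1 meets NR tangentially, so JN is at right angles to NR, with radius 6.9, so the center J sits 6.9 in from both sides at J = (24.00, -23.20). That places the tangent points at D = (30.90, -23.20) on FD and N = (24.00, -30.10) on NR. Then |SN| = |N − S| = 38.50.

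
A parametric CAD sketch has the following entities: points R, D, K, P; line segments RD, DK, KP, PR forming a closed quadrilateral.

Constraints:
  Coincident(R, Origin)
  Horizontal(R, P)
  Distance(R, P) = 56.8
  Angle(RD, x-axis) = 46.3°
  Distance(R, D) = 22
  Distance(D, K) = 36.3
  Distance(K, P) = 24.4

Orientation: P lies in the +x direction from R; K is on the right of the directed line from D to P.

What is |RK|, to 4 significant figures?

38.90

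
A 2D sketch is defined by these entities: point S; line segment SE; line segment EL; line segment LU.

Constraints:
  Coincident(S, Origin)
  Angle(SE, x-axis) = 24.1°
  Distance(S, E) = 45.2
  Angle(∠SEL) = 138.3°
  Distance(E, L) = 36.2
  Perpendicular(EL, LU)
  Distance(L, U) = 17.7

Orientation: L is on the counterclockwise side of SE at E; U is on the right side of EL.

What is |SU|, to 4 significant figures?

84.70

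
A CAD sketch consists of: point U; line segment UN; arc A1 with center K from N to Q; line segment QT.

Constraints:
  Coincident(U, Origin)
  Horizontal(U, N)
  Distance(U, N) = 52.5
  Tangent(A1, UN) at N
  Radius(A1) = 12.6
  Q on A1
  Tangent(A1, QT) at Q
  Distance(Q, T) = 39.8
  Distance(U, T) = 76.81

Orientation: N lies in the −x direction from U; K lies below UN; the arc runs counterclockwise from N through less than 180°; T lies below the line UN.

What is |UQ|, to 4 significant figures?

66.59

Checks: ∠(KN, NU) = 90.00° ✓; |KQ| = 12.60 ✓; ∠(KQ, QT) = 90.00° ✓; |QT| = 39.80 ✓; |UT| = 76.81 ✓.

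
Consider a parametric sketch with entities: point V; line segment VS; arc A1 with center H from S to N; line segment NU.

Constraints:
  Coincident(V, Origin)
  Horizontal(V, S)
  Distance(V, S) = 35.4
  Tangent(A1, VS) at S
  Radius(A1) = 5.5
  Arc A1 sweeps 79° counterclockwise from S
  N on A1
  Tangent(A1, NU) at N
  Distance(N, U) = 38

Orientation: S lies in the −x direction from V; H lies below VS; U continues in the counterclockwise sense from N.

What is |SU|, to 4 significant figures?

43.63

On A1, S sits at bearing 90° from H; a 79° counterclockwise sweep puts N at bearing 169°, so N = H + 5.5·(cos 169°, sin 169°) = (-40.80, -4.451). Since A1 is tangent to NU there, HN ⟂ NU, so NU runs along (−sin 169°, cos 169°); with |NU| = 38.0, U = (-48.05, -41.75). Then |SU| = |U − S| = 43.63.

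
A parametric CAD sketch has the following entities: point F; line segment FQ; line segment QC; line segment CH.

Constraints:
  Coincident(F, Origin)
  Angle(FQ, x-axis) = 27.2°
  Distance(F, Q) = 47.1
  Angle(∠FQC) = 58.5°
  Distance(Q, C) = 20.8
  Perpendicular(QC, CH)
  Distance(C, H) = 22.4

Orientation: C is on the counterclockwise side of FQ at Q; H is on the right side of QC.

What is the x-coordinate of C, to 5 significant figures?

24.119

F is at the origin; FQ runs at 27.2° with length 47.1, so Q = 47.1·(cos 27.2°, sin 27.2°) = (41.892, 21.529). ∠FQC = 58.5°, so QC runs at 27.2° + (180° − 58.5°) = 148.70° from the x-axis; with |QC| = 20.8, C = Q + 20.8·(cos 148.70°, sin 148.70°) = (24.119, 32.335). So C.x = 24.119.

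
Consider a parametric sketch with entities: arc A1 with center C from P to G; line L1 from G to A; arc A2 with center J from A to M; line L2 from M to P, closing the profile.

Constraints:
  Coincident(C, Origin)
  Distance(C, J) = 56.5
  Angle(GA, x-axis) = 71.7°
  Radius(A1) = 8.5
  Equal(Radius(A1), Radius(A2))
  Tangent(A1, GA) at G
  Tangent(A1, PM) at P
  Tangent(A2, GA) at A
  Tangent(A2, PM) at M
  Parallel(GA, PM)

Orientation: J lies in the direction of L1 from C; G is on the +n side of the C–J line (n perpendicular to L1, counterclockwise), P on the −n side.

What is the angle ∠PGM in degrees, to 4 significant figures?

73.25°

The slot axis is L1's direction at 71.7°, so u = (cos 71.7°, sin 71.7°) = (0.3140, 0.9494) and n = (−sin 71.7°, cos 71.7°) = (-0.9494, 0.3140). C is at the origin and J lies 56.5 along u from C, so J = 56.5·u = (17.74, 53.64). Tangency of A1 to both parallel lines with radius 8.5 puts G and P at C ± 8.5·n: G = (-8.070, 2.669), P = (8.070, -2.669). Equal radii place A and M the same way about J: A = J + 8.5·n = (9.670, 56.31), M = J − 8.5·n = (25.81, 50.97). Then cos ∠PGM = GP·GM / (|GP||GM|), giving 73.25°.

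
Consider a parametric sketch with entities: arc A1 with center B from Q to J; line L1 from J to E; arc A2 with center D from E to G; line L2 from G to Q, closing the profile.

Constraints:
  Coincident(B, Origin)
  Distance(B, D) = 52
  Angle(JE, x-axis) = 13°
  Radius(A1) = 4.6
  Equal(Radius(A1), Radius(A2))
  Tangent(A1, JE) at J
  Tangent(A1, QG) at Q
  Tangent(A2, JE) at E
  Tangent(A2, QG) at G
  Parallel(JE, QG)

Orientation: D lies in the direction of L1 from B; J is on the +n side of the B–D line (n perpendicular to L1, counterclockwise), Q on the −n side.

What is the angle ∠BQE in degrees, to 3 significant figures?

80.0°

Tangency of A1 to both parallel lines with radius 4.6 puts J and Q at B ± 4.6·n: J = (-1.03, 4.48), Q = (1.03, -4.48). Equal radii place E and G the same way about D: E = D + 4.6·n = (49.6, 16.2), G = D − 4.6·n = (51.7, 7.22). Then cos ∠BQE = QB·QE / (|QB||QE|), giving 80.0°.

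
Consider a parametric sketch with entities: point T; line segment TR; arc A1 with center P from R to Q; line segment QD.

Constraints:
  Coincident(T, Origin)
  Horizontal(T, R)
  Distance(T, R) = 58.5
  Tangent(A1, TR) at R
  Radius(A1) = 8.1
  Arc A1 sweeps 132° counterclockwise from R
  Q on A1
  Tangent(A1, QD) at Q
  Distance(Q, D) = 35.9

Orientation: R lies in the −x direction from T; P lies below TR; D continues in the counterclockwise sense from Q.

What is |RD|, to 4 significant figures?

44.05

On A1, R sits at bearing 90° from P; a 132° counterclockwise sweep puts Q at bearing 222°, so Q = P + 8.1·(cos 222°, sin 222°) = (-64.52, -13.52). A1 meets QD tangentially, so PQ is at right angles to QD, so QD runs along (−sin 222°, cos 222°); with |QD| = 35.9, D = (-40.50, -40.20). Then |RD| = |D − R| = 44.05.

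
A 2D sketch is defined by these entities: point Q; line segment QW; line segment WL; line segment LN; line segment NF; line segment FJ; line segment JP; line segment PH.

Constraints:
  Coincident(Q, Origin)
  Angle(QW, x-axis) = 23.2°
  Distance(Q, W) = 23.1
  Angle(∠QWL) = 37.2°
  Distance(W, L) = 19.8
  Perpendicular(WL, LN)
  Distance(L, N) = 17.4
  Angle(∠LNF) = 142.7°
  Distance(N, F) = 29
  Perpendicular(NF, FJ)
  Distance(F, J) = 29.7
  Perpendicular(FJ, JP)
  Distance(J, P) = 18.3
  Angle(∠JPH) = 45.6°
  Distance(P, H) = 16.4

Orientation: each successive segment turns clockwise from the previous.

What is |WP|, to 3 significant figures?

13.0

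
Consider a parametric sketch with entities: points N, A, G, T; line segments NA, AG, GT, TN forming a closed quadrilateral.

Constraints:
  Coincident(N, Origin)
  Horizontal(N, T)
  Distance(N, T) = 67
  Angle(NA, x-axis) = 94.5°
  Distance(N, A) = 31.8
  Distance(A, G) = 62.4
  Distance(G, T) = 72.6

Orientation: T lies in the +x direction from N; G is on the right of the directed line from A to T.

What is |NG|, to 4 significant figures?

30.61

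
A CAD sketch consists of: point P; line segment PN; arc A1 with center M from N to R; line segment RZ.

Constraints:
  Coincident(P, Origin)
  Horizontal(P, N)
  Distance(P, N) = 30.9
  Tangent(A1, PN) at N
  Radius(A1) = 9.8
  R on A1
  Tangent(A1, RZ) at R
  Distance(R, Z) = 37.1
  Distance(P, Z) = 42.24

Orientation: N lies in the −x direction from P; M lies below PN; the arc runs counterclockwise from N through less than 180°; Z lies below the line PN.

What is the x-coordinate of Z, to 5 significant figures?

-8.9570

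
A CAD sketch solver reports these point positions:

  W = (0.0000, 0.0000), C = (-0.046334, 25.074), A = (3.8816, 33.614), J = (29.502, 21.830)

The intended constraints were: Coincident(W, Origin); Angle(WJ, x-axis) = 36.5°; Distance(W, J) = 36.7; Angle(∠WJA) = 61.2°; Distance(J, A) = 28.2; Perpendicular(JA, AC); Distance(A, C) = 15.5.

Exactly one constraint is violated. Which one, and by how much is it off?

Distance(A, C) = 15.5 — off by 6.10.

W = (0.00, 0.00) ✓; WJ at 36.50° ✓; |WJ| = 36.70 ✓; ∠WJA = 61.20° ✓; |JA| = 28.20 ✓; ∠(JA, AC) = 90.00° ✓; |AC| = 9.400 ✗.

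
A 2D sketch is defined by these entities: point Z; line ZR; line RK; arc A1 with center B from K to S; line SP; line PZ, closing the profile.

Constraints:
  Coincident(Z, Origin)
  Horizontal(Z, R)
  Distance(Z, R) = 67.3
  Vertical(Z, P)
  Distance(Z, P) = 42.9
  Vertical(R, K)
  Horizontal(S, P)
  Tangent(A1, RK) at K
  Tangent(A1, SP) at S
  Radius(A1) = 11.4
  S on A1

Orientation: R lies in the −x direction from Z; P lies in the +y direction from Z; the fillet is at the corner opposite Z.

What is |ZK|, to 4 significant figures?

74.31

Z is at the origin; ZR is horizontal with |ZR| = 67.3 and R on the −x side, so R = (-67.30, 0.000). Z and P share the same x with |ZP| = 42.9 and P on the +y side, so P = (0.000, 42.90). The virtual corner opposite Z is at (-67.30, 42.90). A1 meets RK tangentially, so BK is at right angles to RK and since A1 is tangent to SP there, BS ⟂ SP, with radius 11.4, so the center B sits 11.4 in from both sides at B = (-55.90, 31.50). That places the tangent points at K = (-67.30, 31.50) on RK and S = (-55.90, 42.90) on SP. Then |ZK| = |K − Z| = 74.31.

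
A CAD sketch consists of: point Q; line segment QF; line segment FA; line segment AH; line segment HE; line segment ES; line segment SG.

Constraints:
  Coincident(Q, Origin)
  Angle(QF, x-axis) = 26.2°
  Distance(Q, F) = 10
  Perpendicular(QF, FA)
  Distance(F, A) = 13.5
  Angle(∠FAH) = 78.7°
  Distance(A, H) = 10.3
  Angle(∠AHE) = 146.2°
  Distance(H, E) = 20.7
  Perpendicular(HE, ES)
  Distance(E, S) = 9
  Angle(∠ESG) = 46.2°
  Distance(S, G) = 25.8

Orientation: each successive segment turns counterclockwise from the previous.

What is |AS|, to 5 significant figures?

29.441

Q is at the origin; QF runs at 26.2° with length 10.0, so F = (8.9726, 4.4151). The perpendicularity gives FA at right angles to QF, so FA runs at 116.20°; with |FA| = 13.5, A = (3.0123, 16.528). ∠FAH = 78.7° gives AH at -142.50° from the x-axis; with |AH| = 10.3, H = (-5.1593, 10.258). ∠AHE = 146.2° gives HE at -108.70° from the x-axis; with |HE| = 20.7, E = (-11.796, -9.3494). HE is perpendicular to ES, so ES runs at -18.700°; with |ES| = 9.0, S = (-3.2711, -12.235). Then |AS| = |S − A| = 29.441.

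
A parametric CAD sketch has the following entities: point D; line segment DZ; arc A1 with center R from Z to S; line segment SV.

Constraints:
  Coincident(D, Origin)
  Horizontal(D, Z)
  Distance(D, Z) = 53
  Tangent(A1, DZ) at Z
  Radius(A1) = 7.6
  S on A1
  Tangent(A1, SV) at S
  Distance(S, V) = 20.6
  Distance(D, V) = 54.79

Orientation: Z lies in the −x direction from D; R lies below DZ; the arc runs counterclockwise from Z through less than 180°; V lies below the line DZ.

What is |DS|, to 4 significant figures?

60.32

Checks: |RS| = 7.600 ✓; ∠(RS, SV) = 90.00° ✓; |SV| = 20.60 ✓; |DV| = 54.79 ✓.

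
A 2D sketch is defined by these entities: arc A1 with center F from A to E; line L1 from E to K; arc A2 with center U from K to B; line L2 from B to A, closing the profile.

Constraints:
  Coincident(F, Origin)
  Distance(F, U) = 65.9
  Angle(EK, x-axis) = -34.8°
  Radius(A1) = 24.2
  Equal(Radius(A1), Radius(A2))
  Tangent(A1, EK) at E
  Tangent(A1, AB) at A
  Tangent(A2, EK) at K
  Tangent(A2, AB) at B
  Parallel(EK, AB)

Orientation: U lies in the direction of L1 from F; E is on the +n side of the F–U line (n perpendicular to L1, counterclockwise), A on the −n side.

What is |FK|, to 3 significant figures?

70.2

The slot axis is L1's direction at -34.8°, so u = (cos -34.8°, sin -34.8°) = (0.821, -0.571) and n = (−sin -34.8°, cos -34.8°) = (0.571, 0.821). F is at the origin and U lies 65.9 along u from F, so U = 65.9·u = (54.1, -37.6). Tangency of A1 to both parallel lines with radius 24.2 puts E and A at F ± 24.2·n: E = (13.8, 19.9), A = (-13.8, -19.9). Equal radii place K and B the same way about U: K = U + 24.2·n = (67.9, -17.7), B = U − 24.2·n = (40.3, -57.5). Then |FK| = |K − F| = 70.2.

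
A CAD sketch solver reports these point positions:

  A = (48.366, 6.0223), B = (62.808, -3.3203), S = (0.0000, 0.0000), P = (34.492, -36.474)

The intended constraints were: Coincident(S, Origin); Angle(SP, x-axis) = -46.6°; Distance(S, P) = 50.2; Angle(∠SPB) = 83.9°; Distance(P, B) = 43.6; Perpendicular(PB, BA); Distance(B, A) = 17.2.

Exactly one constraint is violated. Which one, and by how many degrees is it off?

Perpendicular(PB, BA) — off by 7.60°.

S = (0.00, 0.00) ✓; SP at -46.60° ✓; |SP| = 50.20 ✓; ∠SPB = 83.90° ✓; |PB| = 43.60 ✓; ∠(PB, BA) = 97.60° ✗; |BA| = 17.20 ✓.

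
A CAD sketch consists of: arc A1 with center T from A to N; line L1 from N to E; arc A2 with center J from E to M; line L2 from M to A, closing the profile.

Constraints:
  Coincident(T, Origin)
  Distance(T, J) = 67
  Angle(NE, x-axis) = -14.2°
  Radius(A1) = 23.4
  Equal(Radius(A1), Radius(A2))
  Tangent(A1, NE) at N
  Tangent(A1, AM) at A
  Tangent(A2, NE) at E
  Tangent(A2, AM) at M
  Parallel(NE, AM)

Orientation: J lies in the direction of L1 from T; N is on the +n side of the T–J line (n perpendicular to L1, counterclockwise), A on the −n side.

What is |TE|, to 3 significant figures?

71.0

The slot axis is L1's direction at -14.2°, so u = (cos -14.2°, sin -14.2°) = (0.969, -0.245) and n = (−sin -14.2°, cos -14.2°) = (0.245, 0.969). T is at the origin and J lies 67.0 along u from T, so J = 67.0·u = (65.0, -16.4). Tangency of A1 to both parallel lines with radius 23.4 puts N and A at T ± 23.4·n: N = (5.74, 22.7), A = (-5.74, -22.7). Equal radii place E and M the same way about J: E = J + 23.4·n = (70.7, 6.25), M = J − 23.4·n = (59.2, -39.1). Then |TE| = |E − T| = 71.0.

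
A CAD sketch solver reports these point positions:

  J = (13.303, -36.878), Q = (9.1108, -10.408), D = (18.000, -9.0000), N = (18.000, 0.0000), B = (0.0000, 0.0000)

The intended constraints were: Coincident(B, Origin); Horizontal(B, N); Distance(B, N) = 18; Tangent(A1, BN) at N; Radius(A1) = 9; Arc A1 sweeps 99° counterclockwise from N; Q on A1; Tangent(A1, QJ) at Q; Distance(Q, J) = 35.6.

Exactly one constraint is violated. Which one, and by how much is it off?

Distance(Q, J) = 35.6 — off by 8.80.

B = (0.00, 0.00) ✓; B.y = 0.00, N.y = 0.00 ✓; |BN| = 18.00 ✓; ∠(DN, NB) = 90.00° ✓; |DN| = 9.000 ✓; bearing(D→Q) − bearing(D→N) = 99.00° ✓; |DQ| = 9.000 ✓; ∠(DQ, QJ) = 90.00° ✓; |QJ| = 26.80 ✗.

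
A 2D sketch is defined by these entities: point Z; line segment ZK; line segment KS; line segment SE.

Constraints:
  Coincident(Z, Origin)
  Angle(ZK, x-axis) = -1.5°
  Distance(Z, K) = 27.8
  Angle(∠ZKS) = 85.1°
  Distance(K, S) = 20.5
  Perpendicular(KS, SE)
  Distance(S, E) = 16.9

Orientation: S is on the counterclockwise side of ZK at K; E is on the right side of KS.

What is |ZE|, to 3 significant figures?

48.1

∠ZKS = 85.1°, so KS runs at -1.5° + (180° − 85.1°) = 93.4° from the x-axis; with |KS| = 20.5, S = K + 20.5·(cos 93.4°, sin 93.4°) = (26.6, 19.7). KS ⟂ SE; with |SE| = 16.9 on the right of KS, E = S + 16.9·(0.998, 0.0593) = (43.4, 20.7). Then |ZE| = |E − Z| = 48.1.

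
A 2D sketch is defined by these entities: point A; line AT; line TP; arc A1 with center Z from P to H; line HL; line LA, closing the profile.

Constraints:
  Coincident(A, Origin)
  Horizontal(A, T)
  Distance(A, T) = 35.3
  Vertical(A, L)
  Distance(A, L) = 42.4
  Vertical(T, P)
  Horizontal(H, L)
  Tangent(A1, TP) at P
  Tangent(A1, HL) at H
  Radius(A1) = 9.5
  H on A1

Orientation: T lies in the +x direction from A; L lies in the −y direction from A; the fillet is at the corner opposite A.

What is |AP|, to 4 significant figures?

48.25

The virtual corner opposite A is at (35.30, -42.40). A1 meets TP tangentially, so ZP is at right angles to TP and A1 meets HL tangentially, so ZH is at right angles to HL, with radius 9.5, so the center Z sits 9.5 in from both sides at Z = (25.80, -32.90). That places the tangent points at P = (35.30, -32.90) on TP and H = (25.80, -42.40) on HL. Then |AP| = |P − A| = 48.25.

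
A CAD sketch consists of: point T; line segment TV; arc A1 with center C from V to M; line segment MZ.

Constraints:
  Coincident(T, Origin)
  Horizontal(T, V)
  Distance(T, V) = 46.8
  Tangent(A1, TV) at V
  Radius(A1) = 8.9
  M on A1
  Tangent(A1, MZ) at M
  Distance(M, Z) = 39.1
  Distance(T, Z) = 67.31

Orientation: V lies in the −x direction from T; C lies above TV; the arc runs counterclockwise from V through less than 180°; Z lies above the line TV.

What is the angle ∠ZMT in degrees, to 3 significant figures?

118°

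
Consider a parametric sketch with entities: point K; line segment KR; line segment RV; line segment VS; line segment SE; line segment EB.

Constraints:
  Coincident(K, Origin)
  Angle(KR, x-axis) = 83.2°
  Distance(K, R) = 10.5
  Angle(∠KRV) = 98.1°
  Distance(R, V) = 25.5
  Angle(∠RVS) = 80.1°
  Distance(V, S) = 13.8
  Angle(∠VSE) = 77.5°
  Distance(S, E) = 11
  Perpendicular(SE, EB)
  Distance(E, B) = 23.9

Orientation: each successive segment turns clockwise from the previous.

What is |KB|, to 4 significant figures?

32.98

K is at the origin; KR runs at 83.2° with length 10.5, so R = (1.243, 10.43). ∠KRV = 98.1° gives RV at 1.300° from the x-axis; with |RV| = 25.5, V = (26.74, 11.00). ∠RVS = 80.1° gives VS at -98.60° from the x-axis; with |VS| = 13.8, S = (24.67, -2.640). ∠VSE = 77.5° gives SE at 158.9° from the x-axis; with |SE| = 11.0, E = (14.41, 1.320). SE is perpendicular to EB, so EB runs at 68.90°; with |EB| = 23.9, B = (23.01, 23.62). Then |KB| = |B − K| = 32.98.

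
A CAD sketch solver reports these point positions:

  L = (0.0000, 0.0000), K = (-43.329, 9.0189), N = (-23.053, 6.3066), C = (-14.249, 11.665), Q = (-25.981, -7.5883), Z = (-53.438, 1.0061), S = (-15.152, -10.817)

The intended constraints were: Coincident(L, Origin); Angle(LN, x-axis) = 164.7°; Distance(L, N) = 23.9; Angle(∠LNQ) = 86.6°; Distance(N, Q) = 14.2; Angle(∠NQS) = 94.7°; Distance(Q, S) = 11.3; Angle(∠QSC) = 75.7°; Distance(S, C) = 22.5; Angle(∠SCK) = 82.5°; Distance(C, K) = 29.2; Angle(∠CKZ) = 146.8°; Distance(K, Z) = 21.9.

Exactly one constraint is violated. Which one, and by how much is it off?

Distance(K, Z) = 21.9 — off by 9.00.

L = (0.00, 0.00) ✓; LN at 164.7° ✓; |LN| = 23.90 ✓; ∠LNQ = 86.60° ✓; |NQ| = 14.20 ✓; ∠NQS = 94.70° ✓; |QS| = 11.30 ✓; ∠QSC = 75.70° ✓; |SC| = 22.50 ✓; ∠SCK = 82.50° ✓; |CK| = 29.20 ✓; ∠CKZ = 146.8° ✓; |KZ| = 12.90 ✗.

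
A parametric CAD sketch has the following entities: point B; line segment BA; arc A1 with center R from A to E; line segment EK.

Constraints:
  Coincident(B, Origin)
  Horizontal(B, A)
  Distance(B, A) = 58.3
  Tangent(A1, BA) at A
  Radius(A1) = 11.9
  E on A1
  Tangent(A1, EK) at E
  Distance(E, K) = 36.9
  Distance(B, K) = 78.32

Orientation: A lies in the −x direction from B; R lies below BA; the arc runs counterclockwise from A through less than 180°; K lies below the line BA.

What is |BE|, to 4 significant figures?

71.38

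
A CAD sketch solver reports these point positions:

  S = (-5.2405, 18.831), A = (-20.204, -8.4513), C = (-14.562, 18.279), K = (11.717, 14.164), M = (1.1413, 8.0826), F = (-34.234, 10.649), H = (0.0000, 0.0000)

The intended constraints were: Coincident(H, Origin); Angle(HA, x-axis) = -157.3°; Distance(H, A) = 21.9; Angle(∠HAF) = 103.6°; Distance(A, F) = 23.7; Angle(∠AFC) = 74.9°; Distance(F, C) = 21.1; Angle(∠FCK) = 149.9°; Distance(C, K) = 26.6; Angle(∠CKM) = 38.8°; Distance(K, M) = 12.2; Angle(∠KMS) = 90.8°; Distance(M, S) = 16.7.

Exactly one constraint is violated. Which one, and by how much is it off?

Distance(M, S) = 16.7 — off by 4.20.

H = (0.00, 0.00) ✓; HA at -157.3° ✓; |HA| = 21.90 ✓; ∠HAF = 103.6° ✓; |AF| = 23.70 ✓; ∠AFC = 74.90° ✓; |FC| = 21.10 ✓; ∠FCK = 149.9° ✓; |CK| = 26.60 ✓; ∠CKM = 38.80° ✓; |KM| = 12.20 ✓; ∠KMS = 90.80° ✓; |MS| = 12.50 ✗.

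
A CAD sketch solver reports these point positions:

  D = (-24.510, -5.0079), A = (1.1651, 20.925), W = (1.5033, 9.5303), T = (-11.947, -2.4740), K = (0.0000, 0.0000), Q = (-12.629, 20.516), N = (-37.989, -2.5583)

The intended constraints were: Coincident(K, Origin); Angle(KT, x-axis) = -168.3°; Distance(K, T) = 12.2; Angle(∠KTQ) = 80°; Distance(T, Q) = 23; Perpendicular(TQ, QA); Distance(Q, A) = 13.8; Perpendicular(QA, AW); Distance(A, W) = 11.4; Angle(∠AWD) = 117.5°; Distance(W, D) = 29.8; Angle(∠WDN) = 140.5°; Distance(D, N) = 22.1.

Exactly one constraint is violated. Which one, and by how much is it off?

Distance(D, N) = 22.1 — off by 8.40.

K = (0.00, 0.00) ✓; KT at -168.3° ✓; |KT| = 12.20 ✓; ∠KTQ = 80.00° ✓; |TQ| = 23.00 ✓; ∠(TQ, QA) = 90.00° ✓; |QA| = 13.80 ✓; ∠(QA, AW) = 90.00° ✓; |AW| = 11.40 ✓; ∠AWD = 117.5° ✓; |WD| = 29.80 ✓; ∠WDN = 140.5° ✓; |DN| = 13.70 ✗.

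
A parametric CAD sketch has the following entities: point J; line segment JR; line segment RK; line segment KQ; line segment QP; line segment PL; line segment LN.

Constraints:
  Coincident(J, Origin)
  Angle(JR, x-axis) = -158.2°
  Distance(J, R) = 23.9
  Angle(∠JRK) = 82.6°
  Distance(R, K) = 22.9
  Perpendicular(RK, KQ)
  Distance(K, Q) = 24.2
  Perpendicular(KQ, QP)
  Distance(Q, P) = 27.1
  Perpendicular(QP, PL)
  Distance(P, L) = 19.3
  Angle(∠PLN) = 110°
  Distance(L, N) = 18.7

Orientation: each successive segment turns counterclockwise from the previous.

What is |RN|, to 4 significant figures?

13.46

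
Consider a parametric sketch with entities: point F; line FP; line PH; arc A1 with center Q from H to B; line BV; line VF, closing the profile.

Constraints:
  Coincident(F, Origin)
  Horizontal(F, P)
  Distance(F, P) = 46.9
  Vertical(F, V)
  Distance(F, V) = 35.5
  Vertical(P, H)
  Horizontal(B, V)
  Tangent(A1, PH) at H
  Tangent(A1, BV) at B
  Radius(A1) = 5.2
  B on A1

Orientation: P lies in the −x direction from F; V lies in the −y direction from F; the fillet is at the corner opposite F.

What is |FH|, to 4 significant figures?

55.84

F is at the origin; FP is horizontal with |FP| = 46.9 and P on the −x side, so P = (-46.90, 0.000). F and V share the same x with |FV| = 35.5 and V on the −y side, so V = (0.000, -35.50). The virtual corner opposite F is at (-46.90, -35.50). Since A1 is tangent to PH there, QH ⟂ PH and tangency of A1 to BV means the radius QB is perpendicular to BV, with radius 5.2, so the center Q sits 5.2 in from both sides at Q = (-41.70, -30.30). That places the tangent points at H = (-46.90, -30.30) on PH and B = (-41.70, -35.50) on BV. Then |FH| = |H − F| = 55.84.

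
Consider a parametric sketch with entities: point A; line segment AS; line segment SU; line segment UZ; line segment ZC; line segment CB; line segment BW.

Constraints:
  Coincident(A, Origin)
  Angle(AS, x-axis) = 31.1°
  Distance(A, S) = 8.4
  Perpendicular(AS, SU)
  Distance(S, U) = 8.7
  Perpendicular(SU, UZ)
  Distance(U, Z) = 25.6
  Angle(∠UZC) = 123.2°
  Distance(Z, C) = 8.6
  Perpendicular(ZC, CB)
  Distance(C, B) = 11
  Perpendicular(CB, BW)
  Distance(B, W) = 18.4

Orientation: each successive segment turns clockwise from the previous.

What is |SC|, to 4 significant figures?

30.35

The perpendicularity gives UZ at right angles to SU, so UZ runs at -148.9°; with |UZ| = 25.6, Z = (-10.23, -16.33). ∠UZC = 123.2° gives ZC at 154.3° from the x-axis; with |ZC| = 8.6, C = (-17.98, -12.60). Then |SC| = |C − S| = 30.35.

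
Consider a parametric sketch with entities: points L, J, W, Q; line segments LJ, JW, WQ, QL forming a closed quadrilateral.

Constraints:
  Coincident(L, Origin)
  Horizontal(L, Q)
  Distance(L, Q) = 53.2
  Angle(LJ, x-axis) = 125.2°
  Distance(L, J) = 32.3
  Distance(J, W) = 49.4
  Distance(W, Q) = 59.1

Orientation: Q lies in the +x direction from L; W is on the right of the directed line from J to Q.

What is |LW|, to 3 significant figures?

20.4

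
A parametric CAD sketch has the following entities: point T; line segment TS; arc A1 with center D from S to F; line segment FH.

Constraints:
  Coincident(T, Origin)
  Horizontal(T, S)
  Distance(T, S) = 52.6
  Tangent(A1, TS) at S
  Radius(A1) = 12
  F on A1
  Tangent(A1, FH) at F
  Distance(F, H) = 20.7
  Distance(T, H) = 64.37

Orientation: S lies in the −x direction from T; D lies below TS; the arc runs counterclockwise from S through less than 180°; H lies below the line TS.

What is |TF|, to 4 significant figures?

65.60

T is at the origin; T and S share the same y with |TS| = 52.6 and S on the −x side, so S = (-52.60, 0.000). The tangent condition forces DS to be normal to TS, so D = S + (0, -12) = (-52.60, -12.00). Since DF ⟂ FH (tangency), |DH| = √(12.0² + 20.7²) = 23.93 regardless of where F sits on A1. So H lies on both circle(T, 64.37) and circle(D, 23.93); the below-TS intersection is H = (-53.42, -35.91). F is the foot of the tangent from H: F = (-63.18, -17.66).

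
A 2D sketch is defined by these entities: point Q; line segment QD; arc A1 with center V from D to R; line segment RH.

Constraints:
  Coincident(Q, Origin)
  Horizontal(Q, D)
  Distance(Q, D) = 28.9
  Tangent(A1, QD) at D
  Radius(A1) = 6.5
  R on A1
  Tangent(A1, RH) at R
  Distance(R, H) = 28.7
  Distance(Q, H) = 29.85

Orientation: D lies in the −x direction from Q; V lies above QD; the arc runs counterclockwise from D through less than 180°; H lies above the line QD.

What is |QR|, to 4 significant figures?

23.46

Checks: Q.y = 0.00, D.y = 0.00 ✓; |VD| = 6.500 ✓; |VR| = 6.500 ✓; ∠(VR, RH) = 90.00° ✓; |RH| = 28.70 ✓; |QH| = 29.85 ✓.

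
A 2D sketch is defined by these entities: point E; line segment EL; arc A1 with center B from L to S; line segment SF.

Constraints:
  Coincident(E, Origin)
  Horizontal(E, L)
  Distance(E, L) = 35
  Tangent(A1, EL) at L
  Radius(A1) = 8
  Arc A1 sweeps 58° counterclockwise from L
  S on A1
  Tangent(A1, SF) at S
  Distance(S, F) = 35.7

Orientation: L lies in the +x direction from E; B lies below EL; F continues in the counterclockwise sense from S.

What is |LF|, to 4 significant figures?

42.65

E is at the origin; EL is horizontal with |EL| = 35.0 and L on the +x side, so L = (35.00, 0.000). Since A1 is tangent to EL there, BL ⟂ EL, so B = L + (0, -8) = (35.00, -8.000). On A1, L sits at bearing 90° from B; a 58° counterclockwise sweep puts S at bearing 148°, so S = B + 8.0·(cos 148°, sin 148°) = (28.22, -3.761). Tangency of A1 to SF means the radius BS is perpendicular to SF, so SF runs along (−sin 148°, cos 148°); with |SF| = 35.7, F = (9.297, -34.04). Then |LF| = |F − L| = 42.65.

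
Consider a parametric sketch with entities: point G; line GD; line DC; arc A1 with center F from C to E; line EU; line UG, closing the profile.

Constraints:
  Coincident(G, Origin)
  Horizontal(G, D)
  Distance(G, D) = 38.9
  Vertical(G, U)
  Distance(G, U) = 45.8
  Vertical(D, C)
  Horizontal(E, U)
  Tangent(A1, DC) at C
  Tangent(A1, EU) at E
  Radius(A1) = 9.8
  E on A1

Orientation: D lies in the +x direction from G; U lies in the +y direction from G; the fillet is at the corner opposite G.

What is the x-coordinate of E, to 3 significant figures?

29.1

The virtual corner opposite G is at (38.9, 45.8). Tangency of A1 to DC means the radius FC is perpendicular to DC and the tangent condition forces FE to be normal to EU, with radius 9.8, so the center F sits 9.8 in from both sides at F = (29.1, 36.0). That places the tangent points at C = (38.9, 36.0) on DC and E = (29.1, 45.8) on EU. So E.x = 29.1.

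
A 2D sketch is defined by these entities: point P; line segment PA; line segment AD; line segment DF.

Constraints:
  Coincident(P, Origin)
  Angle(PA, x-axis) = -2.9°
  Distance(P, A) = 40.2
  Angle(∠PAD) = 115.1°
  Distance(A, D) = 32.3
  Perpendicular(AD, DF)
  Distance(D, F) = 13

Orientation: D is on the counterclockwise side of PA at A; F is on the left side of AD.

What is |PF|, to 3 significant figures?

54.6

P is at the origin; PA runs at -2.9° with length 40.2, so A = 40.2·(cos -2.9°, sin -2.9°) = (40.1, -2.03). ∠PAD = 115.1°, so AD runs at -2.9° + (180° − 115.1°) = 62.0° from the x-axis; with |AD| = 32.3, D = A + 32.3·(cos 62.0°, sin 62.0°) = (55.3, 26.5). The perpendicularity gives DF at right angles to AD; with |DF| = 13.0 on the left of AD, F = D + 13.0·(-0.883, 0.469) = (43.8, 32.6). Then |PF| = |F − P| = 54.6.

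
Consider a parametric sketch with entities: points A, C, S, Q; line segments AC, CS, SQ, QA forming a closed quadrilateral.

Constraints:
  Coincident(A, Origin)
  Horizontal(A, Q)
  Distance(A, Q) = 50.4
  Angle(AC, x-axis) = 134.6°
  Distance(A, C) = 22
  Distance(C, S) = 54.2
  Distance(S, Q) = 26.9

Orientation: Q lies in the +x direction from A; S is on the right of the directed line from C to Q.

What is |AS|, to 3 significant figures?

32.7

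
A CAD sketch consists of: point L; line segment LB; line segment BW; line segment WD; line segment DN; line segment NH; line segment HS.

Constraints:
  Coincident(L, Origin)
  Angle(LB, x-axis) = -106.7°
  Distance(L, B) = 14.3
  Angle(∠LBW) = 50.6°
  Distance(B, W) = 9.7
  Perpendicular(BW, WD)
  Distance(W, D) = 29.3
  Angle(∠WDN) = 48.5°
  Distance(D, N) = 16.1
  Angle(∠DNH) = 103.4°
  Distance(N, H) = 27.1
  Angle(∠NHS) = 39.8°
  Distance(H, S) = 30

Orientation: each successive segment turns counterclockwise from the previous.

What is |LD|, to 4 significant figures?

18.26

L is at the origin; LB runs at -106.7° with length 14.3, so B = (-4.109, -13.70). ∠LBW = 50.6° gives BW at 22.70° from the x-axis; with |BW| = 9.7, W = (4.839, -9.954). The perpendicularity gives WD at right angles to BW, so WD runs at 112.7°; with |WD| = 29.3, D = (-6.468, 17.08). Then |LD| = |D − L| = 18.26.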